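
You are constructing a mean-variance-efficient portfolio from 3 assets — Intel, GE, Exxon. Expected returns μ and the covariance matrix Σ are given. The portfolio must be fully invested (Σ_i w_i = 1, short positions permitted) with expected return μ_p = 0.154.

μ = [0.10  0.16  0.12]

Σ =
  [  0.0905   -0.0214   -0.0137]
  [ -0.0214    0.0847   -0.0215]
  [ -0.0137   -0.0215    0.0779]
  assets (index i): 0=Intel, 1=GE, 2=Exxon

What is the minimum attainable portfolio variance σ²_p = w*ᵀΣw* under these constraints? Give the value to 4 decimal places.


0.0558

g=Σ⁻¹μ = [2.2844  3.1821  2.8204]
h=Σ⁻¹𝟙 = [19.7875  22.5257  22.5339]
a=μᵀg=1.076029  b=𝟙ᵀg=8.286936  c=𝟙ᵀh=64.847128  D=ac−b²=1.104093
λ₁=(c·0.154−b)/D = (64.847128·0.154−8.286936)/1.104093 = 1.539292
λ₂=(a−b·0.154)/D = (1.076029−8.286936·0.154)/1.104093 = -0.181288
w* = 1.539292·g + -0.181288·h:
  w_0 = 1.539292·2.2844 + -0.181288·19.7875 = -0.0709  (Intel)
  w_1 = 1.539292·3.1821 + -0.181288·22.5257 = 0.8146  (GE)
  w_2 = 1.539292·2.8204 + -0.181288·22.5339 = 0.2563  (Exxon)
Σw_i=1.0000  μᵀw=0.1540
σ²=wᵀΣw=λ₁·μ_p+λ₂ = 1.539292·0.154 + -0.181288 = 0.055763 ≈ 0.0558


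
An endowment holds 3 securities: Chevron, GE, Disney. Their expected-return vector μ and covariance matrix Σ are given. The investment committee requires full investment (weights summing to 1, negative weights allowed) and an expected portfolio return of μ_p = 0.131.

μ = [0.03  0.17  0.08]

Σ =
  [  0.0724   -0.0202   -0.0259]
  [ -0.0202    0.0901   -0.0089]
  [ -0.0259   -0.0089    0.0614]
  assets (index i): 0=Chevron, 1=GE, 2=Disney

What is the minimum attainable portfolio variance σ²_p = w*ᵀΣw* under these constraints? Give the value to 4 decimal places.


0.0333

p=Σ⁻¹μ = [2.0491  2.5975  2.5438]
q=Σ⁻¹𝟙 = [31.4584  21.3773  32.6552]
a=μᵀp=0.706542  b=𝟙ᵀp=7.190308  c=𝟙ᵀq=85.490954  D=ac−b²=8.702443
λ₁=(c·0.131−b)/D = (85.490954·0.131−7.190308)/8.702443 = 0.460676
λ₂=(a−b·0.131)/D = (0.706542−7.190308·0.131)/8.702443 = -0.027049
w* = 0.460676·p + -0.027049·q:
  w_0 = 0.460676·2.0491 + -0.027049·31.4584 = 0.0931  (Chevron)
  w_1 = 0.460676·2.5975 + -0.027049·21.3773 = 0.6184  (GE)
  w_2 = 0.460676·2.5438 + -0.027049·32.6552 = 0.2886  (Disney)
Σw_i=1.0000  μᵀw=0.1310
σ²=wᵀΣw=λ₁·μ_p+λ₂ = 0.460676·0.131 + -0.027049 = 0.033300 ≈ 0.0333


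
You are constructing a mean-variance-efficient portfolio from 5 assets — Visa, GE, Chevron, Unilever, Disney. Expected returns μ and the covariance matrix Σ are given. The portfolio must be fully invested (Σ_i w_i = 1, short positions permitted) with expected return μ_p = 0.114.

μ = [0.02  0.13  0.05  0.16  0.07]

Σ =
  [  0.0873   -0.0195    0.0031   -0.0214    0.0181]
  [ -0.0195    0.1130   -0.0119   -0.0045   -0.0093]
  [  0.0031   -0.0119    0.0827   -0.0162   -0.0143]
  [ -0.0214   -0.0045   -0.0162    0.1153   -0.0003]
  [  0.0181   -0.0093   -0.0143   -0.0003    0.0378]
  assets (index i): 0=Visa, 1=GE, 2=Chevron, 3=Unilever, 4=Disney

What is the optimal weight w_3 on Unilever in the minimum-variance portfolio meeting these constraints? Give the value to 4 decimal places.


0.3218

x=Σ⁻¹μ = [0.4217  1.6894  1.6459  1.7702  2.7023]
y=Σ⁻¹𝟙 = [10.8549  16.5119  22.8169  14.6267  34.0676]
a=μᵀx=0.782744  b=𝟙ᵀx=8.229487  c=𝟙ᵀy=98.878009  D=ac−b²=9.671697
λ₁=(c·0.114−b)/D = (98.878009·0.114−8.229487)/9.671697 = 0.314589
λ₂=(a−b·0.114)/D = (0.782744−8.229487·0.114)/9.671697 = -0.016069
w* = 0.314589·x + -0.016069·y:
  w_0 = 0.314589·0.4217 + -0.016069·10.8549 = -0.0418  (Visa)
  w_1 = 0.314589·1.6894 + -0.016069·16.5119 = 0.2661  (GE)
  w_2 = 0.314589·1.6459 + -0.016069·22.8169 = 0.1511  (Chevron)
  w_3 = 0.314589·1.7702 + -0.016069·14.6267 = 0.3218  (Unilever)
  w_4 = 0.314589·2.7023 + -0.016069·34.0676 = 0.3027  (Disney)
Σw_i=1.0000  μᵀw=0.1140
σ²=wᵀΣw=λ₁·μ_p+λ₂ = 0.314589·0.114 + -0.016069 = 0.019794 ≈ 0.0198


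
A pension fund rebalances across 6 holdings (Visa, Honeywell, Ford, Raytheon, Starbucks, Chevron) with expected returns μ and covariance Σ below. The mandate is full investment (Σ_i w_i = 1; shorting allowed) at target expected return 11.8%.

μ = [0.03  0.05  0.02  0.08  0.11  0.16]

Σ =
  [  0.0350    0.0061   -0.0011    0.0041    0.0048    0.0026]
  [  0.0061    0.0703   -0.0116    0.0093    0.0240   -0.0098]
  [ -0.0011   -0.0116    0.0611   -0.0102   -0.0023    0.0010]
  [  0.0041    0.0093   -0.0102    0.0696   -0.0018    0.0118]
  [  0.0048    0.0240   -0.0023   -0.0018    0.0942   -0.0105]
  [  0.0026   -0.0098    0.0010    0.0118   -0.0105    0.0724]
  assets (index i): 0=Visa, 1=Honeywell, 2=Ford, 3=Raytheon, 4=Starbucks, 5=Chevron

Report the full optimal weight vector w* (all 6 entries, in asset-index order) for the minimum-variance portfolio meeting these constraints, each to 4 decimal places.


0.0056  0.0820  0.0635  0.1326  0.2551  0.4612

u=Σ⁻¹μ = [0.3364  0.5560  0.5798  0.7795  1.2973  2.3262]
v=Σ⁻¹𝟙 = [23.3518  13.1645  21.4256  12.2714  8.3532  13.6710]
a=μᵀu=0.626741  b=𝟙ᵀu=5.875214  c=𝟙ᵀv=92.237487  D=ac−b²=23.290833
λ₁=(c·0.118−b)/D = (92.237487·0.118−5.875214)/23.290833 = 0.215055
λ₂=(a−b·0.118)/D = (0.626741−5.875214·0.118)/23.290833 = -0.002857
w* = 0.215055·u + -0.002857·v:
  w_0 = 0.215055·0.3364 + -0.002857·23.3518 = 0.0056  (Visa)
  w_1 = 0.215055·0.5560 + -0.002857·13.1645 = 0.0820  (Honeywell)
  w_2 = 0.215055·0.5798 + -0.002857·21.4256 = 0.0635  (Ford)
  w_3 = 0.215055·0.7795 + -0.002857·12.2714 = 0.1326  (Raytheon)
  w_4 = 0.215055·1.2973 + -0.002857·8.3532 = 0.2551  (Starbucks)
  w_5 = 0.215055·2.3262 + -0.002857·13.6710 = 0.4612  (Chevron)
Σw_i=1.0000  μᵀw=0.1180
σ²=wᵀΣw=λ₁·μ_p+λ₂ = 0.215055·0.118 + -0.002857 = 0.022520 ≈ 0.0225


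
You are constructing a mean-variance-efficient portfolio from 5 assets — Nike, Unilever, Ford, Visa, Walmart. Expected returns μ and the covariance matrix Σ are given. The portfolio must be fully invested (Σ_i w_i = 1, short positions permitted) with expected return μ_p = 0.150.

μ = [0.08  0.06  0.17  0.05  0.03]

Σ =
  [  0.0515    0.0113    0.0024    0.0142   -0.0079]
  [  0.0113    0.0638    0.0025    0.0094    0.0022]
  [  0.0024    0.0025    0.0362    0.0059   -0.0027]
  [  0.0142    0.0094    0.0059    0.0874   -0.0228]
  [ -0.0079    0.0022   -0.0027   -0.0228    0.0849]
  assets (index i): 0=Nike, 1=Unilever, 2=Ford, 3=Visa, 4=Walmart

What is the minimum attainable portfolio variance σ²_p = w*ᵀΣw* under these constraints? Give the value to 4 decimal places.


p=Σ⁻¹μ = [1.2857  0.4849  4.5982  0.1709  0.6525]
q=Σ⁻¹𝟙 = [15.7542  9.7752  25.4409  10.4451  16.6053]
a=μᵀp=0.941767  b=𝟙ᵀp=7.192218  c=𝟙ᵀq=78.020781  D=ac−b²=21.749430
λ₁=(c·0.150−b)/D = (78.020781·0.150−7.192218)/21.749430 = 0.207403
λ₂=(a−b·0.150)/D = (0.941767−7.192218·0.150)/21.749430 = -0.006302
w* = 0.207403·p + -0.006302·q:
  w_0 = 0.207403·1.2857 + -0.006302·15.7542 = 0.1674  (Nike)
  w_1 = 0.207403·0.4849 + -0.006302·9.7752 = 0.0390  (Unilever)
  w_2 = 0.207403·4.5982 + -0.006302·25.4409 = 0.7934  (Ford)
  w_3 = 0.207403·0.1709 + -0.006302·10.4451 = -0.0304  (Visa)
  w_4 = 0.207403·0.6525 + -0.006302·16.6053 = 0.0307  (Walmart)
Σw_i=1.0000  μᵀw=0.1500
σ²=wᵀΣw=λ₁·μ_p+λ₂ = 0.207403·0.150 + -0.006302 = 0.024808 ≈ 0.0248

0.0248


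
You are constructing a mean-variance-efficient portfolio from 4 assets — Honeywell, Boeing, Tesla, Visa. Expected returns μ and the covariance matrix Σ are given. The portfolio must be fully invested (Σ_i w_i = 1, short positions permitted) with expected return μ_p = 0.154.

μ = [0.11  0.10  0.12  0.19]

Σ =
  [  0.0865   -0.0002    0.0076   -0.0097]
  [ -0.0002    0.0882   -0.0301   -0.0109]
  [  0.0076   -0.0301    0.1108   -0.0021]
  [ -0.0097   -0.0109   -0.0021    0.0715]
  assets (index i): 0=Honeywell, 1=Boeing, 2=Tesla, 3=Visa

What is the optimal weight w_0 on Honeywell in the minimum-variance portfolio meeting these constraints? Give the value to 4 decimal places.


g=Σ⁻¹μ = [1.4969  2.0845  1.6078  3.2254]
h=Σ⁻¹𝟙 = [12.5337  18.3044  13.4959  18.8732]
a=μᵀg=1.178868  b=𝟙ᵀg=8.414564  c=𝟙ᵀh=63.207189  D=ac−b²=3.708056
λ₁=(c·0.154−b)/D = (63.207189·0.154−8.414564)/3.708056 = 0.355805
λ₂=(a−b·0.154)/D = (1.178868−8.414564·0.154)/3.708056 = -0.031546
w* = 0.355805·g + -0.031546·h:
  w_0 = 0.355805·1.4969 + -0.031546·12.5337 = 0.1372  (Honeywell)
  w_1 = 0.355805·2.0845 + -0.031546·18.3044 = 0.1642  (Boeing)
  w_2 = 0.355805·1.6078 + -0.031546·13.4959 = 0.1463  (Tesla)
  w_3 = 0.355805·3.2254 + -0.031546·18.8732 = 0.5522  (Visa)
Σw_i=1.0000  μᵀw=0.1540
σ²=wᵀΣw=λ₁·μ_p+λ₂ = 0.355805·0.154 + -0.031546 = 0.023248 ≈ 0.0232

0.1372


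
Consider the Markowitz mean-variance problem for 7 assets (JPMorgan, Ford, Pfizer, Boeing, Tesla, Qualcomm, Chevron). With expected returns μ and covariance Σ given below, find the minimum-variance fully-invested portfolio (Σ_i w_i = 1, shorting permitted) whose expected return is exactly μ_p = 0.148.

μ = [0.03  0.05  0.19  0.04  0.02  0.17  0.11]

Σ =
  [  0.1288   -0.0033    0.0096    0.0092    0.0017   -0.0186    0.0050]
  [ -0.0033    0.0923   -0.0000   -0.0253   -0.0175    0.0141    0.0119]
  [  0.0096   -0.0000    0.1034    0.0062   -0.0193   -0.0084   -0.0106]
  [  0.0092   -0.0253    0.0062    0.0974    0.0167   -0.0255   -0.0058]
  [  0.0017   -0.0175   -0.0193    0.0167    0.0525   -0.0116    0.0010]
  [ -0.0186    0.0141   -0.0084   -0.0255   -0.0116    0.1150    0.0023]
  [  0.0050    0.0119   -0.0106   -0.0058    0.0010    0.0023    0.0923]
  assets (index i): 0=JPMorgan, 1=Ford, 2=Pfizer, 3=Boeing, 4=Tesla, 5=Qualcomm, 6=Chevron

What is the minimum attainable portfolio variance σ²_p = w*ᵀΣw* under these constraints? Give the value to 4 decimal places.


p=Σ⁻¹μ = [0.2229  0.5794  2.3702  0.6923  1.6132  1.9055  1.3557]
q=Σ⁻¹𝟙 = [7.4360  16.4650  15.9402  12.2119  29.2797  14.5007  10.2281]
a=μᵀp=1.019020  b=𝟙ᵀp=8.739248  c=𝟙ᵀq=106.061612  D=ac−b²=31.704491
λ₁=(c·0.148−b)/D = (106.061612·0.148−8.739248)/31.704491 = 0.219460
λ₂=(a−b·0.148)/D = (1.019020−8.739248·0.148)/31.704491 = -0.008655
w* = 0.219460·p + -0.008655·q:
  w_0 = 0.219460·0.2229 + -0.008655·7.4360 = -0.0154  (JPMorgan)
  w_1 = 0.219460·0.5794 + -0.008655·16.4650 = -0.0153  (Ford)
  w_2 = 0.219460·2.3702 + -0.008655·15.9402 = 0.3822  (Pfizer)
  w_3 = 0.219460·0.6923 + -0.008655·12.2119 = 0.0462  (Boeing)
  w_4 = 0.219460·1.6132 + -0.008655·29.2797 = 0.1006  (Tesla)
  w_5 = 0.219460·1.9055 + -0.008655·14.5007 = 0.2927  (Qualcomm)
  w_6 = 0.219460·1.3557 + -0.008655·10.2281 = 0.2090  (Chevron)
Σw_i=1.0000  μᵀw=0.1480
σ²=wᵀΣw=λ₁·μ_p+λ₂ = 0.219460·0.148 + -0.008655 = 0.023826 ≈ 0.0238

0.0238


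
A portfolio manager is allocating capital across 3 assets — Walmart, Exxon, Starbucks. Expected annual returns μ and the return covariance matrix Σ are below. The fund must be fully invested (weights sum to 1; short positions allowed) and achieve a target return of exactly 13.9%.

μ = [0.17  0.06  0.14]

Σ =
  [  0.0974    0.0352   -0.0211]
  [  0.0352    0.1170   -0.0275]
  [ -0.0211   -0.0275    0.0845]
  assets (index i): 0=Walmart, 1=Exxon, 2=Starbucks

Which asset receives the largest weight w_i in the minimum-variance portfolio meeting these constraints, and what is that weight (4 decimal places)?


Starbucks (0.4740)

u=Σ⁻¹μ = [2.0930  0.4282  2.3188]
v=Σ⁻¹𝟙 = [10.6508  9.4740  17.5771]
a=μᵀu=0.706121  b=𝟙ᵀu=4.839885  c=𝟙ᵀv=37.702016  D=ac−b²=3.197696
λ₁=(c·0.139−b)/D = (37.702016·0.139−4.839885)/3.197696 = 0.125308
λ₂=(a−b·0.139)/D = (0.706121−4.839885·0.139)/3.197696 = 0.010438
w* = 0.125308·u + 0.010438·v:
  w_0 = 0.125308·2.0930 + 0.010438·10.6508 = 0.3734  (Walmart)
  w_1 = 0.125308·0.4282 + 0.010438·9.4740 = 0.1525  (Exxon)
  w_2 = 0.125308·2.3188 + 0.010438·17.5771 = 0.4740  (Starbucks)
Σw_i=1.0000  μᵀw=0.1390
σ²=wᵀΣw=λ₁·μ_p+λ₂ = 0.125308·0.139 + 0.010438 = 0.027856 ≈ 0.0279


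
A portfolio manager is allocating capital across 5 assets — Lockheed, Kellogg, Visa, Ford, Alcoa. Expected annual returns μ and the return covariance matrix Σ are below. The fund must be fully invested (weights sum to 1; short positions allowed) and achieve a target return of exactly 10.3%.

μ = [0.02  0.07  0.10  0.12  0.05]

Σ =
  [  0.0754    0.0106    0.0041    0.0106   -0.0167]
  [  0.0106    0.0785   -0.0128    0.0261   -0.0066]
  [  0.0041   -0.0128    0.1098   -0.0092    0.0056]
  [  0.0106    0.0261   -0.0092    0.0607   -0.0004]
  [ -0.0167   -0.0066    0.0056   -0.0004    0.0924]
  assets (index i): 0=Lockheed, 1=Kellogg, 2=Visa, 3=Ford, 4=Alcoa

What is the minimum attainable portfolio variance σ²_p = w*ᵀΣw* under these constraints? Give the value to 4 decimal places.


u=Σ⁻¹μ = [-0.0213  0.4695  1.1035  1.9494  0.5124]
v=Σ⁻¹𝟙 = [12.6194  9.9320  10.0916  11.6170  13.2514]
a=μᵀu=0.402333  b=𝟙ᵀu=4.013400  c=𝟙ᵀv=57.511423  D=ac−b²=7.031344
λ₁=(c·0.103−b)/D = (57.511423·0.103−4.013400)/7.031344 = 0.271680
λ₂=(a−b·0.103)/D = (0.402333−4.013400·0.103)/7.031344 = -0.001571
w* = 0.271680·u + -0.001571·v:
  w_0 = 0.271680·-0.0213 + -0.001571·12.6194 = -0.0256  (Lockheed)
  w_1 = 0.271680·0.4695 + -0.001571·9.9320 = 0.1119  (Kellogg)
  w_2 = 0.271680·1.1035 + -0.001571·10.0916 = 0.2839  (Visa)
  w_3 = 0.271680·1.9494 + -0.001571·11.6170 = 0.5114  (Ford)
  w_4 = 0.271680·0.5124 + -0.001571·13.2514 = 0.1184  (Alcoa)
Σw_i=1.0000  μᵀw=0.1030
σ²=wᵀΣw=λ₁·μ_p+λ₂ = 0.271680·0.103 + -0.001571 = 0.026412 ≈ 0.0264

0.0264


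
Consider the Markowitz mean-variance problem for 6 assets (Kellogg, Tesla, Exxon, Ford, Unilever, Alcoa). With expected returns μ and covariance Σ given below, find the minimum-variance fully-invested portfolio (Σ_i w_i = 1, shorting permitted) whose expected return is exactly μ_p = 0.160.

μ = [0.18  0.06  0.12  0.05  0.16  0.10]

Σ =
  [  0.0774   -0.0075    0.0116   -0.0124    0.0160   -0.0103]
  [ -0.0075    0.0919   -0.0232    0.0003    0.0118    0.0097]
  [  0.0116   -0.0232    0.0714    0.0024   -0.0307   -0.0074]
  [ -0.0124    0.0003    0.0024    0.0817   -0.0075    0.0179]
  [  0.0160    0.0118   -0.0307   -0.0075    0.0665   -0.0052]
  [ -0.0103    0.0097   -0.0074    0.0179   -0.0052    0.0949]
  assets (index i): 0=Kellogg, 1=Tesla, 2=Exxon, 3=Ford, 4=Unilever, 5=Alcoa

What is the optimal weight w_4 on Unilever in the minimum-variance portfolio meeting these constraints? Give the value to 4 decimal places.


0.4501

u=Σ⁻¹μ = [1.4536  1.0241  3.4834  0.7491  3.6797  1.4388]
v=Σ⁻¹𝟙 = [7.9064  14.3416  29.5396  12.4708  26.5203  11.3340]
a=μᵀu=1.511174  b=𝟙ᵀu=11.828584  c=𝟙ᵀv=102.112689  D=ac−b²=14.394599
λ₁=(c·0.160−b)/D = (102.112689·0.160−11.828584)/14.394599 = 0.313273
λ₂=(a−b·0.160)/D = (1.511174−11.828584·0.160)/14.394599 = -0.026496
w* = 0.313273·u + -0.026496·v:
  w_0 = 0.313273·1.4536 + -0.026496·7.9064 = 0.2459  (Kellogg)
  w_1 = 0.313273·1.0241 + -0.026496·14.3416 = -0.0592  (Tesla)
  w_2 = 0.313273·3.4834 + -0.026496·29.5396 = 0.3086  (Exxon)
  w_3 = 0.313273·0.7491 + -0.026496·12.4708 = -0.0958  (Ford)
  w_4 = 0.313273·3.6797 + -0.026496·26.5203 = 0.4501  (Unilever)
  w_5 = 0.313273·1.4388 + -0.026496·11.3340 = 0.1504  (Alcoa)
Σw_i=1.0000  μᵀw=0.1600
σ²=wᵀΣw=λ₁·μ_p+λ₂ = 0.313273·0.160 + -0.026496 = 0.023628 ≈ 0.0236


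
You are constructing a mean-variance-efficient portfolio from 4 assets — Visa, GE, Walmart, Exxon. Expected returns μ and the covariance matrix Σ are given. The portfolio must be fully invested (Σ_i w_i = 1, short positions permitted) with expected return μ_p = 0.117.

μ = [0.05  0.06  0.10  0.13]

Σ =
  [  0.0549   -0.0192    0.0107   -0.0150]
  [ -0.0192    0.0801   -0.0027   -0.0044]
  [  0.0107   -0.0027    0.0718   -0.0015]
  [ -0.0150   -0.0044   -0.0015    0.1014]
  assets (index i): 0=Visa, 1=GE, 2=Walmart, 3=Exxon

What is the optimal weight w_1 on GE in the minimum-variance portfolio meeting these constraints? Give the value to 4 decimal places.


x=Σ⁻¹μ = [1.5363  1.2461  1.2437  1.5818]
y=Σ⁻¹𝟙 = [27.2251  20.1991  10.9418  14.9277]
a=μᵀx=0.481589  b=𝟙ᵀx=5.607979  c=𝟙ᵀy=73.293695  D=ac−b²=3.848025
λ₁=(c·0.117−b)/D = (73.293695·0.117−5.607979)/3.848025 = 0.771145
λ₂=(a−b·0.117)/D = (0.481589−5.607979·0.117)/3.848025 = -0.045359
w* = 0.771145·x + -0.045359·y:
  w_0 = 0.771145·1.5363 + -0.045359·27.2251 = -0.0502  (Visa)
  w_1 = 0.771145·1.2461 + -0.045359·20.1991 = 0.0447  (GE)
  w_2 = 0.771145·1.2437 + -0.045359·10.9418 = 0.4628  (Walmart)
  w_3 = 0.771145·1.5818 + -0.045359·14.9277 = 0.5427  (Exxon)
Σw_i=1.0000  μᵀw=0.1170
σ²=wᵀΣw=λ₁·μ_p+λ₂ = 0.771145·0.117 + -0.045359 = 0.044864 ≈ 0.0449

0.0447


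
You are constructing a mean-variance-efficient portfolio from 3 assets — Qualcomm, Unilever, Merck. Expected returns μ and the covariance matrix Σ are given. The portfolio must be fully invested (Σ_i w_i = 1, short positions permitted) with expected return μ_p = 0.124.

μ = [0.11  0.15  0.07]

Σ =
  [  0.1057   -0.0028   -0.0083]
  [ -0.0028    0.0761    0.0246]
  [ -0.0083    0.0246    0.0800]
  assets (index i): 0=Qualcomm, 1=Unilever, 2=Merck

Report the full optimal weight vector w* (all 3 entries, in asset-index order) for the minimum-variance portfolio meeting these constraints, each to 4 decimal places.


p=Σ⁻¹μ = [1.1229  1.8786  0.4138]
q=Σ⁻¹𝟙 = [10.5520  10.1424  10.4760]
a=μᵀp=0.434287  b=𝟙ᵀp=3.415402  c=𝟙ᵀq=31.170411  D=ac−b²=1.871923
λ₁=(c·0.124−b)/D = (31.170411·0.124−3.415402)/1.871923 = 0.240250
λ₂=(a−b·0.124)/D = (0.434287−3.415402·0.124)/1.871923 = 0.005757
w* = 0.240250·p + 0.005757·q:
  w_0 = 0.240250·1.1229 + 0.005757·10.5520 = 0.3305  (Qualcomm)
  w_1 = 0.240250·1.8786 + 0.005757·10.1424 = 0.5097  (Unilever)
  w_2 = 0.240250·0.4138 + 0.005757·10.4760 = 0.1597  (Merck)
Σw_i=1.0000  μᵀw=0.1240
σ²=wᵀΣw=λ₁·μ_p+λ₂ = 0.240250·0.124 + 0.005757 = 0.035548 ≈ 0.0355

0.3305  0.5097  0.1597


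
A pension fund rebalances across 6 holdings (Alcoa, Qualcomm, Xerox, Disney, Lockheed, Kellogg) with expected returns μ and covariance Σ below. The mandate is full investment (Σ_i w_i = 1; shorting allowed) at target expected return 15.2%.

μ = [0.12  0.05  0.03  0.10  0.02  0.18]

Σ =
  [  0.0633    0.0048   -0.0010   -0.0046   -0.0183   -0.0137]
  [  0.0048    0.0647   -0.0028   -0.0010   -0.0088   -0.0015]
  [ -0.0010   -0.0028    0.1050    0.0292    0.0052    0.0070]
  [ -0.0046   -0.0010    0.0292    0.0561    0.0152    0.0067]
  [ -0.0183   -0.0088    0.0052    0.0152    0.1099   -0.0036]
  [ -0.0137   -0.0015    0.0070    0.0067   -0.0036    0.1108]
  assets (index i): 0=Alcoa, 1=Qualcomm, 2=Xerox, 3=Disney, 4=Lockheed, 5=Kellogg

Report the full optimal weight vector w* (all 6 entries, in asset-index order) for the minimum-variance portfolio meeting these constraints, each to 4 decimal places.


0.4368  -0.0017  -0.1569  0.3548  -0.0178  0.3847

x=Σ⁻¹μ = [2.5134  0.7094  -0.3252  1.8162  0.4828  1.8713]
y=Σ⁻¹𝟙 = [21.5643  16.2246  5.3516  12.3999  12.3886  11.2259]
a=μᵀx=0.855435  b=𝟙ᵀx=7.067912  c=𝟙ᵀy=79.154882  D=ac−b²=17.756477
λ₁=(c·0.152−b)/D = (79.154882·0.152−7.067912)/17.756477 = 0.279539
λ₂=(a−b·0.152)/D = (0.855435−7.067912·0.152)/17.756477 = -0.012327
w* = 0.279539·x + -0.012327·y:
  w_0 = 0.279539·2.5134 + -0.012327·21.5643 = 0.4368  (Alcoa)
  w_1 = 0.279539·0.7094 + -0.012327·16.2246 = -0.0017  (Qualcomm)
  w_2 = 0.279539·-0.3252 + -0.012327·5.3516 = -0.1569  (Xerox)
  w_3 = 0.279539·1.8162 + -0.012327·12.3999 = 0.3548  (Disney)
  w_4 = 0.279539·0.4828 + -0.012327·12.3886 = -0.0178  (Lockheed)
  w_5 = 0.279539·1.8713 + -0.012327·11.2259 = 0.3847  (Kellogg)
Σw_i=1.0000  μᵀw=0.1520
σ²=wᵀΣw=λ₁·μ_p+λ₂ = 0.279539·0.152 + -0.012327 = 0.030163 ≈ 0.0302


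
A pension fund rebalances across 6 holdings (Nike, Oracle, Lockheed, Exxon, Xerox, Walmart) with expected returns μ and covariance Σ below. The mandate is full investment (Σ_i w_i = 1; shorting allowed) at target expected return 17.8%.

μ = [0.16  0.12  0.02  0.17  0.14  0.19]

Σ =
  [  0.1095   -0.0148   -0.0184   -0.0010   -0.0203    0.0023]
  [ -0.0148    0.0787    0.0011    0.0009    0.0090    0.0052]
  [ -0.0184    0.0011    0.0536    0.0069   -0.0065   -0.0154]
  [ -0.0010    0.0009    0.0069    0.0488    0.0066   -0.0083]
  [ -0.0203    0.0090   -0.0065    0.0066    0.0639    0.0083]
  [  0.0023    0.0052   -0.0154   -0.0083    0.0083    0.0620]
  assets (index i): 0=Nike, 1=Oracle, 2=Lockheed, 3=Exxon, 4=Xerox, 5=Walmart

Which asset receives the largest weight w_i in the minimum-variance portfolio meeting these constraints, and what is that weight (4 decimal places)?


Exxon (0.3870)

u=Σ⁻¹μ = [2.3307  1.4207  1.9596  3.5453  2.1048  3.5385]
v=Σ⁻¹𝟙 = [19.1665  12.0954  31.3208  17.4720  18.5536  22.0384]
a=μᵀu=2.152267  b=𝟙ᵀu=14.899544  c=𝟙ᵀv=120.646644  D=ac−b²=37.667424
λ₁=(c·0.178−b)/D = (120.646644·0.178−14.899544)/37.667424 = 0.174569
λ₂=(a−b·0.178)/D = (2.152267−14.899544·0.178)/37.667424 = -0.013270
w* = 0.174569·u + -0.013270·v:
  w_0 = 0.174569·2.3307 + -0.013270·19.1665 = 0.1525  (Nike)
  w_1 = 0.174569·1.4207 + -0.013270·12.0954 = 0.0875  (Oracle)
  w_2 = 0.174569·1.9596 + -0.013270·31.3208 = -0.0735  (Lockheed)
  w_3 = 0.174569·3.5453 + -0.013270·17.4720 = 0.3870  (Exxon)
  w_4 = 0.174569·2.1048 + -0.013270·18.5536 = 0.1212  (Xerox)
  w_5 = 0.174569·3.5385 + -0.013270·22.0384 = 0.3253  (Walmart)
Σw_i=1.0000  μᵀw=0.1780
σ²=wᵀΣw=λ₁·μ_p+λ₂ = 0.174569·0.178 + -0.013270 = 0.017803 ≈ 0.0178


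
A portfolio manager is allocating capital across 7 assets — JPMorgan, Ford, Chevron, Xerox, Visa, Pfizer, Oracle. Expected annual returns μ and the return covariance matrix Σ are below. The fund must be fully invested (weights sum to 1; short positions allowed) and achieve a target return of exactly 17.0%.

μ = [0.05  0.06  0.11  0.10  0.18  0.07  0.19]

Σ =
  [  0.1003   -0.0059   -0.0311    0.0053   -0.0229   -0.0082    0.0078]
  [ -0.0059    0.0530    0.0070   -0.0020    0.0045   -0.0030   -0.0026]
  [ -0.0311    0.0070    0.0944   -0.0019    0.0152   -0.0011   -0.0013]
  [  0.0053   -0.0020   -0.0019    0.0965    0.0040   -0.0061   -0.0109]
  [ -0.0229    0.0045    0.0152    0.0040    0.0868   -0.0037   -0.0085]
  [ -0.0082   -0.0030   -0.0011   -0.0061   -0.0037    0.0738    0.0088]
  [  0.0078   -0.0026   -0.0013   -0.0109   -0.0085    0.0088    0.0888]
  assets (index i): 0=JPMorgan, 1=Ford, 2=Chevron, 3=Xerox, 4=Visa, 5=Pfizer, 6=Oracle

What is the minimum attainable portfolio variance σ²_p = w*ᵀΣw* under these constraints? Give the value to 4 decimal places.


x=Σ⁻¹μ = [1.3225  1.1434  1.2046  1.2473  2.3716  1.1022  2.3455]
y=Σ⁻¹𝟙 = [18.4485  19.8967  13.4866  11.8103  14.3041  16.9244  11.5625]
a=μᵀx=1.341652  b=𝟙ᵀx=10.737116  c=𝟙ᵀy=106.433241  D=ac−b²=27.510727
λ₁=(c·0.170−b)/D = (106.433241·0.170−10.737116)/27.510727 = 0.267406
λ₂=(a−b·0.170)/D = (1.341652−10.737116·0.170)/27.510727 = -0.017581
w* = 0.267406·x + -0.017581·y:
  w_0 = 0.267406·1.3225 + -0.017581·18.4485 = 0.0293  (JPMorgan)
  w_1 = 0.267406·1.1434 + -0.017581·19.8967 = -0.0441  (Ford)
  w_2 = 0.267406·1.2046 + -0.017581·13.4866 = 0.0850  (Chevron)
  w_3 = 0.267406·1.2473 + -0.017581·11.8103 = 0.1259  (Xerox)
  w_4 = 0.267406·2.3716 + -0.017581·14.3041 = 0.3827  (Visa)
  w_5 = 0.267406·1.1022 + -0.017581·16.9244 = -0.0028  (Pfizer)
  w_6 = 0.267406·2.3455 + -0.017581·11.5625 = 0.4239  (Oracle)
Σw_i=1.0000  μᵀw=0.1700
σ²=wᵀΣw=λ₁·μ_p+λ₂ = 0.267406·0.170 + -0.017581 = 0.027878 ≈ 0.0279

0.0279


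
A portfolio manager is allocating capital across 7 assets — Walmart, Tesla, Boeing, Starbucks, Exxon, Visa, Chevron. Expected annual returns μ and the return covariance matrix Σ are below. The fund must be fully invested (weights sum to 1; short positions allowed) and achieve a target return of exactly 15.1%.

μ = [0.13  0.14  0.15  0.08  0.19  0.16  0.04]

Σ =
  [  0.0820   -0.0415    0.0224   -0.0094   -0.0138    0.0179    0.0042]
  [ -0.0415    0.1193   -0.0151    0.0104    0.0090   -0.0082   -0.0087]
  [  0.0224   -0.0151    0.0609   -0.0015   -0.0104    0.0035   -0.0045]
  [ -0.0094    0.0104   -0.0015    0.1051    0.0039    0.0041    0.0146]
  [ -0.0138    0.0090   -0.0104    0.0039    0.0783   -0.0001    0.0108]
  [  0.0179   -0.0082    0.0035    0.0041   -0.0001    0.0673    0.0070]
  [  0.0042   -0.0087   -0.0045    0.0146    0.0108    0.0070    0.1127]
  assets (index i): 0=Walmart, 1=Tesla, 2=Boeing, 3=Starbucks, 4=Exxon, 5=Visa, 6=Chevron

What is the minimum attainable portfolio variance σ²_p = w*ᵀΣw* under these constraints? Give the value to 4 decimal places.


x=Σ⁻¹μ = [2.0537  2.0903  2.6246  0.5843  2.8597  1.9101  0.0762]
y=Σ⁻¹𝟙 = [16.1950  15.6098  16.9680  7.7233  14.7352  10.3844  7.0945]
a=μᵀx=1.852047  b=𝟙ᵀx=12.198748  c=𝟙ᵀy=88.710140  D=ac−b²=15.485879
λ₁=(c·0.151−b)/D = (88.710140·0.151−12.198748)/15.485879 = 0.077263
λ₂=(a−b·0.151)/D = (1.852047−12.198748·0.151)/15.485879 = 0.000648
w* = 0.077263·x + 0.000648·y:
  w_0 = 0.077263·2.0537 + 0.000648·16.1950 = 0.1692  (Walmart)
  w_1 = 0.077263·2.0903 + 0.000648·15.6098 = 0.1716  (Tesla)
  w_2 = 0.077263·2.6246 + 0.000648·16.9680 = 0.2138  (Boeing)
  w_3 = 0.077263·0.5843 + 0.000648·7.7233 = 0.0501  (Starbucks)
  w_4 = 0.077263·2.8597 + 0.000648·14.7352 = 0.2305  (Exxon)
  w_5 = 0.077263·1.9101 + 0.000648·10.3844 = 0.1543  (Visa)
  w_6 = 0.077263·0.0762 + 0.000648·7.0945 = 0.0105  (Chevron)
Σw_i=1.0000  μᵀw=0.1510
σ²=wᵀΣw=λ₁·μ_p+λ₂ = 0.077263·0.151 + 0.000648 = 0.012315 ≈ 0.0123

0.0123


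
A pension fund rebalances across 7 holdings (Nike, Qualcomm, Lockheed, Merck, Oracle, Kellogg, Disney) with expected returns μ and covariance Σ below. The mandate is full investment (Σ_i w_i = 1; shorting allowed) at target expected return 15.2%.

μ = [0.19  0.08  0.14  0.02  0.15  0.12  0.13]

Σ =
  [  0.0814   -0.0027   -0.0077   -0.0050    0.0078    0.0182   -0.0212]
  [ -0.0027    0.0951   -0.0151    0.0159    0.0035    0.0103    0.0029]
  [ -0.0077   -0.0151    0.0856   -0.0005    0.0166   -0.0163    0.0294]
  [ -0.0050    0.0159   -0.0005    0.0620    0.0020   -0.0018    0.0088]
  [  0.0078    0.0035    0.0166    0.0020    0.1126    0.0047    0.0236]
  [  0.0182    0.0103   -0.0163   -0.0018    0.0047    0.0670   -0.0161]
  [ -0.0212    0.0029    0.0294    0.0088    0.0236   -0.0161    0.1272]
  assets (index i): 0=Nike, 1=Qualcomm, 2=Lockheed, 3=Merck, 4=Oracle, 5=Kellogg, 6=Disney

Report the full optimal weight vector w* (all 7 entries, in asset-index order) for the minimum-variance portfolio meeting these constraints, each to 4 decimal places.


g=Σ⁻¹μ = [2.4022  0.9428  1.8607  0.1685  0.5663  1.6670  1.0651]
h=Σ⁻¹𝟙 = [12.8454  8.7665  14.4259  14.4075  3.2653  15.3934  6.8142]
a=μᵀg=1.219156  b=𝟙ᵀg=8.672575  c=𝟙ᵀh=75.918214  D=ac−b²=17.342609
λ₁=(c·0.152−b)/D = (75.918214·0.152−8.672575)/17.342609 = 0.165315
λ₂=(a−b·0.152)/D = (1.219156−8.672575·0.152)/17.342609 = -0.005713
w* = 0.165315·g + -0.005713·h:
  w_0 = 0.165315·2.4022 + -0.005713·12.8454 = 0.3237  (Nike)
  w_1 = 0.165315·0.9428 + -0.005713·8.7665 = 0.1058  (Qualcomm)
  w_2 = 0.165315·1.8607 + -0.005713·14.4259 = 0.2252  (Lockheed)
  w_3 = 0.165315·0.1685 + -0.005713·14.4075 = -0.0545  (Merck)
  w_4 = 0.165315·0.5663 + -0.005713·3.2653 = 0.0750  (Oracle)
  w_5 = 0.165315·1.6670 + -0.005713·15.3934 = 0.1876  (Kellogg)
  w_6 = 0.165315·1.0651 + -0.005713·6.8142 = 0.1371  (Disney)
Σw_i=1.0000  μᵀw=0.1520
σ²=wᵀΣw=λ₁·μ_p+λ₂ = 0.165315·0.152 + -0.005713 = 0.019415 ≈ 0.0194

0.3237  0.1058  0.2252  -0.0545  0.0750  0.1876  0.1371


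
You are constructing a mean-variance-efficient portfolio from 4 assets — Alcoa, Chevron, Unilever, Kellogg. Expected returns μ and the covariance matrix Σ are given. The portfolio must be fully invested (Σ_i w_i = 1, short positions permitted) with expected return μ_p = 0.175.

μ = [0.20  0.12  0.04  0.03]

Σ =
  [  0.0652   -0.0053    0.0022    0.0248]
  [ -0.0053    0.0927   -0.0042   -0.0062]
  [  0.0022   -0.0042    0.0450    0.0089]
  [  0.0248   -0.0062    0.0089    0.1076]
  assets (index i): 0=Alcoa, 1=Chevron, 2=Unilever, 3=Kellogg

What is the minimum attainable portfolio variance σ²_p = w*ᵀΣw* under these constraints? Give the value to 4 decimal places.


g=Σ⁻¹μ = [3.3410  1.4967  0.9611  -0.4845]
h=Σ⁻¹𝟙 = [13.7214  12.8969  21.7514  5.0751]
a=μᵀg=0.871707  b=𝟙ᵀg=5.314227  c=𝟙ᵀh=53.444844  D=ac−b²=18.347209
λ₁=(c·0.175−b)/D = (53.444844·0.175−5.314227)/18.347209 = 0.220122
λ₂=(a−b·0.175)/D = (0.871707−5.314227·0.175)/18.347209 = -0.003177
w* = 0.220122·g + -0.003177·h:
  w_0 = 0.220122·3.3410 + -0.003177·13.7214 = 0.6918  (Alcoa)
  w_1 = 0.220122·1.4967 + -0.003177·12.8969 = 0.2885  (Chevron)
  w_2 = 0.220122·0.9611 + -0.003177·21.7514 = 0.1425  (Unilever)
  w_3 = 0.220122·-0.4845 + -0.003177·5.0751 = -0.1228  (Kellogg)
Σw_i=1.0000  μᵀw=0.1750
σ²=wᵀΣw=λ₁·μ_p+λ₂ = 0.220122·0.175 + -0.003177 = 0.035345 ≈ 0.0353

0.0353


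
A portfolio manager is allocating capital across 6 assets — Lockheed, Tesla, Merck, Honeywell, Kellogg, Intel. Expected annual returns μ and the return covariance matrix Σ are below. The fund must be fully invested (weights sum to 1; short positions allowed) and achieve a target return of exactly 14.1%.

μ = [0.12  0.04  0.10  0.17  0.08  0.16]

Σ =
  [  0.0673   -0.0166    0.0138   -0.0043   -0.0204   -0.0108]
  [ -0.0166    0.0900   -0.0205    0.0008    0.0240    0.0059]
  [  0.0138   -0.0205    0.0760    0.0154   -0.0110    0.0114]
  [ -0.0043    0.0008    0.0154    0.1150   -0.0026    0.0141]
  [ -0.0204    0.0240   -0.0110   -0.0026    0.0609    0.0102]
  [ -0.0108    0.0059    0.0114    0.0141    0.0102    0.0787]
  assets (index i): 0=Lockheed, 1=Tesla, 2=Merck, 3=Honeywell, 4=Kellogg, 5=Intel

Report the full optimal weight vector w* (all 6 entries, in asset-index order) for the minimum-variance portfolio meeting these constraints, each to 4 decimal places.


0.3391  -0.0585  -0.0028  0.2238  0.1859  0.3126

p=Σ⁻¹μ = [2.7069  0.4608  0.6936  1.3078  1.9207  1.7862]
q=Σ⁻¹𝟙 = [23.4874  12.1032  12.2741  7.1682  20.4828  9.3054]
a=μᵀp=1.074407  b=𝟙ᵀp=8.876101  c=𝟙ᵀq=84.821022  D=ac−b²=12.347092
λ₁=(c·0.141−b)/D = (84.821022·0.141−8.876101)/12.347092 = 0.249748
λ₂=(a−b·0.141)/D = (1.074407−8.876101·0.141)/12.347092 = -0.014345
w* = 0.249748·p + -0.014345·q:
  w_0 = 0.249748·2.7069 + -0.014345·23.4874 = 0.3391  (Lockheed)
  w_1 = 0.249748·0.4608 + -0.014345·12.1032 = -0.0585  (Tesla)
  w_2 = 0.249748·0.6936 + -0.014345·12.2741 = -0.0028  (Merck)
  w_3 = 0.249748·1.3078 + -0.014345·7.1682 = 0.2238  (Honeywell)
  w_4 = 0.249748·1.9207 + -0.014345·20.4828 = 0.1859  (Kellogg)
  w_5 = 0.249748·1.7862 + -0.014345·9.3054 = 0.3126  (Intel)
Σw_i=1.0000  μᵀw=0.1410
σ²=wᵀΣw=λ₁·μ_p+λ₂ = 0.249748·0.141 + -0.014345 = 0.020869 ≈ 0.0209


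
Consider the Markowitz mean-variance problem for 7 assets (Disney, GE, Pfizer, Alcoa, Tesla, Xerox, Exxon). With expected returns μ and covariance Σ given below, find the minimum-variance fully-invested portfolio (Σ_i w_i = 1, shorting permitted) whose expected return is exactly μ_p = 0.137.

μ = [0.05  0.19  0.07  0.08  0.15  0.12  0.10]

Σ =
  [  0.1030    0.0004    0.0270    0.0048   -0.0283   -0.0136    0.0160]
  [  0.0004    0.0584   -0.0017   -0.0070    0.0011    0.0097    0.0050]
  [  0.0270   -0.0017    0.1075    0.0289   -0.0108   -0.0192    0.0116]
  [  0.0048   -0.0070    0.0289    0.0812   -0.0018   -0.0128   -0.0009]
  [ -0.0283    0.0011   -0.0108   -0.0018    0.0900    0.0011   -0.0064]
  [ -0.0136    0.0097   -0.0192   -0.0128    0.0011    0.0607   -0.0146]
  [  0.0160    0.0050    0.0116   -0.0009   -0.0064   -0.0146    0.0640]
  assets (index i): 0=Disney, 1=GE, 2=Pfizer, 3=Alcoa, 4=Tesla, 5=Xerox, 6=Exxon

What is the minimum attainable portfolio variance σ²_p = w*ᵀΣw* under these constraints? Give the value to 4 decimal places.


x=Σ⁻¹μ = [0.8991  2.8050  0.5592  1.4551  2.1106  2.6197  1.8464]
y=Σ⁻¹𝟙 = [12.5225  12.7271  6.8156  15.0269  16.9840  26.6540  18.2549]
a=μᵀx=1.549048  b=𝟙ᵀx=12.295084  c=𝟙ᵀy=108.984960  D=ac−b²=17.653795
λ₁=(c·0.137−b)/D = (108.984960·0.137−12.295084)/17.653795 = 0.149308
λ₂=(a−b·0.137)/D = (1.549048−12.295084·0.137)/17.653795 = -0.007669
w* = 0.149308·x + -0.007669·y:
  w_0 = 0.149308·0.8991 + -0.007669·12.5225 = 0.0382  (Disney)
  w_1 = 0.149308·2.8050 + -0.007669·12.7271 = 0.3212  (GE)
  w_2 = 0.149308·0.5592 + -0.007669·6.8156 = 0.0312  (Pfizer)
  w_3 = 0.149308·1.4551 + -0.007669·15.0269 = 0.1020  (Alcoa)
  w_4 = 0.149308·2.1106 + -0.007669·16.9840 = 0.1849  (Tesla)
  w_5 = 0.149308·2.6197 + -0.007669·26.6540 = 0.1867  (Xerox)
  w_6 = 0.149308·1.8464 + -0.007669·18.2549 = 0.1357  (Exxon)
Σw_i=1.0000  μᵀw=0.1370
σ²=wᵀΣw=λ₁·μ_p+λ₂ = 0.149308·0.137 + -0.007669 = 0.012787 ≈ 0.0128

0.0128


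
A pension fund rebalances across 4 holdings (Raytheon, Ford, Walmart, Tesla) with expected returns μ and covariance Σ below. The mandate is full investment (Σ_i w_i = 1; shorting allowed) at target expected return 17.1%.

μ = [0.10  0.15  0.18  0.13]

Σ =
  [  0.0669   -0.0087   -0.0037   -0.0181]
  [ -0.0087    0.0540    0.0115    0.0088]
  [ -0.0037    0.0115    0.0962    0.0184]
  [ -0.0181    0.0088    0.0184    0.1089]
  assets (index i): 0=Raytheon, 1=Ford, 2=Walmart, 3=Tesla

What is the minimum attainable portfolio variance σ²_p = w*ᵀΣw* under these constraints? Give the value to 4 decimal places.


0.0533

u=Σ⁻¹μ = [2.2179  2.6506  1.4278  1.1070]
v=Σ⁻¹𝟙 = [20.4420  18.6996  7.0567  9.8770]
a=μᵀu=1.020300  b=𝟙ᵀu=7.403342  c=𝟙ᵀv=56.075197  D=ac−b²=2.404073
λ₁=(c·0.171−b)/D = (56.075197·0.171−7.403342)/2.404073 = 0.909089
λ₂=(a−b·0.171)/D = (1.020300−7.403342·0.171)/2.404073 = -0.102190
w* = 0.909089·u + -0.102190·v:
  w_0 = 0.909089·2.2179 + -0.102190·20.4420 = -0.0727  (Raytheon)
  w_1 = 0.909089·2.6506 + -0.102190·18.6996 = 0.4988  (Ford)
  w_2 = 0.909089·1.4278 + -0.102190·7.0567 = 0.5769  (Walmart)
  w_3 = 0.909089·1.1070 + -0.102190·9.8770 = -0.0030  (Tesla)
Σw_i=1.0000  μᵀw=0.1710
σ²=wᵀΣw=λ₁·μ_p+λ₂ = 0.909089·0.171 + -0.102190 = 0.053265 ≈ 0.0533


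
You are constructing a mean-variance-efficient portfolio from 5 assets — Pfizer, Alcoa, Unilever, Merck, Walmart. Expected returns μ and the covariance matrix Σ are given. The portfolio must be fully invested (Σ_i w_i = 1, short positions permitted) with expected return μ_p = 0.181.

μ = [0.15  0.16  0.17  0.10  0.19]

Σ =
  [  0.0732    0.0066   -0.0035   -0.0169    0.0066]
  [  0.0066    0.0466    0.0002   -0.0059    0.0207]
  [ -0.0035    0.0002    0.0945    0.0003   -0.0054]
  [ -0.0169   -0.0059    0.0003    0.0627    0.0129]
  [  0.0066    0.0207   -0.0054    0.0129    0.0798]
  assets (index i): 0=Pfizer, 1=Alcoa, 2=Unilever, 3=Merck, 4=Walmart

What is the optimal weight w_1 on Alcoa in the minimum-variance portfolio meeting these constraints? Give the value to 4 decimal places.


g=Σ⁻¹μ = [2.2871  2.8357  1.9409  2.2160  1.2293]
h=Σ⁻¹𝟙 = [17.1181  20.3831  11.2790  21.7958  3.0681]
a=μᵀg=1.581891  b=𝟙ᵀg=10.508951  c=𝟙ᵀh=73.644036  D=ac−b²=6.058828
λ₁=(c·0.181−b)/D = (73.644036·0.181−10.508951)/6.058828 = 0.465539
λ₂=(a−b·0.181)/D = (1.581891−10.508951·0.181)/6.058828 = -0.052853
w* = 0.465539·g + -0.052853·h:
  w_0 = 0.465539·2.2871 + -0.052853·17.1181 = 0.1600  (Pfizer)
  w_1 = 0.465539·2.8357 + -0.052853·20.3831 = 0.2428  (Alcoa)
  w_2 = 0.465539·1.9409 + -0.052853·11.2790 = 0.3074  (Unilever)
  w_3 = 0.465539·2.2160 + -0.052853·21.7958 = -0.1204  (Merck)
  w_4 = 0.465539·1.2293 + -0.052853·3.0681 = 0.4101  (Walmart)
Σw_i=1.0000  μᵀw=0.1810
σ²=wᵀΣw=λ₁·μ_p+λ₂ = 0.465539·0.181 + -0.052853 = 0.031409 ≈ 0.0314

0.2428


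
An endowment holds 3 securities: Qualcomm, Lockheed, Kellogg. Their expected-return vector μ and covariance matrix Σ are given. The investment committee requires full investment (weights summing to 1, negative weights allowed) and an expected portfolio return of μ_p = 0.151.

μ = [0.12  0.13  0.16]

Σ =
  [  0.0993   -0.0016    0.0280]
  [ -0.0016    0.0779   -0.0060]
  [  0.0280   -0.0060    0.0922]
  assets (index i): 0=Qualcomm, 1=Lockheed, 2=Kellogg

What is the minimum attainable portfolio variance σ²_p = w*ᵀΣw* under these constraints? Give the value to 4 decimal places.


0.0489

p=Σ⁻¹μ = [0.7821  1.8093  1.6156]
q=Σ⁻¹𝟙 = [7.6354  13.7193  9.4200]
a=μᵀp=0.587552  b=𝟙ᵀp=4.206960  c=𝟙ᵀq=30.774716  D=ac−b²=0.383239
λ₁=(c·0.151−b)/D = (30.774716·0.151−4.206960)/0.383239 = 1.148165
λ₂=(a−b·0.151)/D = (0.587552−4.206960·0.151)/0.383239 = -0.124462
w* = 1.148165·p + -0.124462·q:
  w_0 = 1.148165·0.7821 + -0.124462·7.6354 = -0.0524  (Qualcomm)
  w_1 = 1.148165·1.8093 + -0.124462·13.7193 = 0.3698  (Lockheed)
  w_2 = 1.148165·1.6156 + -0.124462·9.4200 = 0.6825  (Kellogg)
Σw_i=1.0000  μᵀw=0.1510
σ²=wᵀΣw=λ₁·μ_p+λ₂ = 1.148165·0.151 + -0.124462 = 0.048911 ≈ 0.0489


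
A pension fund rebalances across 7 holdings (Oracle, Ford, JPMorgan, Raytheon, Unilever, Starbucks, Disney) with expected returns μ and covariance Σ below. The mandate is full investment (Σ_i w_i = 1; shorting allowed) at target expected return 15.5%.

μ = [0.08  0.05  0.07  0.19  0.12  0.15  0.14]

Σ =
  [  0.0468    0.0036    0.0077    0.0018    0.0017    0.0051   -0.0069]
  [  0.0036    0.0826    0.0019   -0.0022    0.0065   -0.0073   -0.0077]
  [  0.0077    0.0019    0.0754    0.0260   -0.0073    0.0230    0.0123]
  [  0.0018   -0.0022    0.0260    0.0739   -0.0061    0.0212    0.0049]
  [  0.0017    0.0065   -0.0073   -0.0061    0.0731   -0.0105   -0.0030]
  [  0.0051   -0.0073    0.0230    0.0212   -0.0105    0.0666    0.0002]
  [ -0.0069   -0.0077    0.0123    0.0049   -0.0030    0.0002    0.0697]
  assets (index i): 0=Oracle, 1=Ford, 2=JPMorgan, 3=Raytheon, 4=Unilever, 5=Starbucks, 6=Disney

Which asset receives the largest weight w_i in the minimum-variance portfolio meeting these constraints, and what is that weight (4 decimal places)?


g=Σ⁻¹μ = [1.7457  0.8564  -0.8857  2.2722  2.0253  2.1073  2.3537]
h=Σ⁻¹𝟙 = [20.1411  13.0054  2.3420  8.8162  15.7068  13.7071  17.3815]
a=μᵀg=1.440839  b=𝟙ᵀg=10.474869  c=𝟙ᵀh=91.100076  D=ac−b²=21.537656
λ₁=(c·0.155−b)/D = (91.100076·0.155−10.474869)/21.537656 = 0.169268
λ₂=(a−b·0.155)/D = (1.440839−10.474869·0.155)/21.537656 = -0.008486
w* = 0.169268·g + -0.008486·h:
  w_0 = 0.169268·1.7457 + -0.008486·20.1411 = 0.1246  (Oracle)
  w_1 = 0.169268·0.8564 + -0.008486·13.0054 = 0.0346  (Ford)
  w_2 = 0.169268·-0.8857 + -0.008486·2.3420 = -0.1698  (JPMorgan)
  w_3 = 0.169268·2.2722 + -0.008486·8.8162 = 0.3098  (Raytheon)
  w_4 = 0.169268·2.0253 + -0.008486·15.7068 = 0.2095  (Unilever)
  w_5 = 0.169268·2.1073 + -0.008486·13.7071 = 0.2404  (Starbucks)
  w_6 = 0.169268·2.3537 + -0.008486·17.3815 = 0.2509  (Disney)
Σw_i=1.0000  μᵀw=0.1550
σ²=wᵀΣw=λ₁·μ_p+λ₂ = 0.169268·0.155 + -0.008486 = 0.017751 ≈ 0.0178

Raytheon (0.3098)


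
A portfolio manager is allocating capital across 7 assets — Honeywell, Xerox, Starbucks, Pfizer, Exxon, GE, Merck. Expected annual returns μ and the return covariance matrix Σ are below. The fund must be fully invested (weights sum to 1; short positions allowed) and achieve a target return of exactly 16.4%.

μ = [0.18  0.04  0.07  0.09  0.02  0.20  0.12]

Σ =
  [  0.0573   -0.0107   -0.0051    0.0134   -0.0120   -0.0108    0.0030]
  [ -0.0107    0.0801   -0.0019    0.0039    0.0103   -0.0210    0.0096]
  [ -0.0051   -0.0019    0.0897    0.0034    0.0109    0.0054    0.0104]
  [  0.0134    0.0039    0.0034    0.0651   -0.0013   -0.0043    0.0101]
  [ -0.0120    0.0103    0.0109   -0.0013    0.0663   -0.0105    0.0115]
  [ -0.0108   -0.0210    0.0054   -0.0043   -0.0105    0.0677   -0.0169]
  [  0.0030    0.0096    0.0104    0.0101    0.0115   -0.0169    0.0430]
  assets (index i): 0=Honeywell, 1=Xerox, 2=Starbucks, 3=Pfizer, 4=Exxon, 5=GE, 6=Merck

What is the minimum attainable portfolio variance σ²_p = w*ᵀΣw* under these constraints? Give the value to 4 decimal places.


0.0117

p=Σ⁻¹μ = [4.5078  1.9241  0.1880  0.1104  0.9768  5.3682  3.8238]
q=Σ⁻¹𝟙 = [29.0937  20.1127  6.1832  7.0061  17.8740  33.9015  22.1385]
a=μᵀp=2.463499  b=𝟙ᵀp=16.899144  c=𝟙ᵀq=136.309703  D=ac−b²=50.217775
λ₁=(c·0.164−b)/D = (136.309703·0.164−16.899144)/50.217775 = 0.108640
λ₂=(a−b·0.164)/D = (2.463499−16.899144·0.164)/50.217775 = -0.006132
w* = 0.108640·p + -0.006132·q:
  w_0 = 0.108640·4.5078 + -0.006132·29.0937 = 0.3113  (Honeywell)
  w_1 = 0.108640·1.9241 + -0.006132·20.1127 = 0.0857  (Xerox)
  w_2 = 0.108640·0.1880 + -0.006132·6.1832 = -0.0175  (Starbucks)
  w_3 = 0.108640·0.1104 + -0.006132·7.0061 = -0.0310  (Pfizer)
  w_4 = 0.108640·0.9768 + -0.006132·17.8740 = -0.0035  (Exxon)
  w_5 = 0.108640·5.3682 + -0.006132·33.9015 = 0.3753  (GE)
  w_6 = 0.108640·3.8238 + -0.006132·22.1385 = 0.2797  (Merck)
Σw_i=1.0000  μᵀw=0.1640
σ²=wᵀΣw=λ₁·μ_p+λ₂ = 0.108640·0.164 + -0.006132 = 0.011684 ≈ 0.0117
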